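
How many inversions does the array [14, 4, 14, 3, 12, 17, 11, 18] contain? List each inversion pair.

Finding inversions in [14, 4, 14, 3, 12, 17, 11, 18]:

(0, 1): arr[0]=14 > arr[1]=4
(0, 3): arr[0]=14 > arr[3]=3
(0, 4): arr[0]=14 > arr[4]=12
(0, 6): arr[0]=14 > arr[6]=11
(1, 3): arr[1]=4 > arr[3]=3
(2, 3): arr[2]=14 > arr[3]=3
(2, 4): arr[2]=14 > arr[4]=12
(2, 6): arr[2]=14 > arr[6]=11
(4, 6): arr[4]=12 > arr[6]=11
(5, 6): arr[5]=17 > arr[6]=11

Total inversions: 10

The array has 10 inversion(s): (0,1), (0,3), (0,4), (0,6), (1,3), (2,3), (2,4), (2,6), (4,6), (5,6). Each pair (i,j) satisfies i < j and arr[i] > arr[j].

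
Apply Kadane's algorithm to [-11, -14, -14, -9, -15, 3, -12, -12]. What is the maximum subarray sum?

Using Kadane's algorithm on [-11, -14, -14, -9, -15, 3, -12, -12]:

Scanning through the array:
Position 1 (value -14): max_ending_here = -14, max_so_far = -11
Position 2 (value -14): max_ending_here = -14, max_so_far = -11
Position 3 (value -9): max_ending_here = -9, max_so_far = -9
Position 4 (value -15): max_ending_here = -15, max_so_far = -9
Position 5 (value 3): max_ending_here = 3, max_so_far = 3
Position 6 (value -12): max_ending_here = -9, max_so_far = 3
Position 7 (value -12): max_ending_here = -12, max_so_far = 3

Maximum subarray: [3]
Maximum sum: 3

The maximum subarray is [3] with sum 3. This subarray runs from index 5 to index 5.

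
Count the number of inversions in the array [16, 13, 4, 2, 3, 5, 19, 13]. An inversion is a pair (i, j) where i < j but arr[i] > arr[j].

Finding inversions in [16, 13, 4, 2, 3, 5, 19, 13]:

(0, 1): arr[0]=16 > arr[1]=13
(0, 2): arr[0]=16 > arr[2]=4
(0, 3): arr[0]=16 > arr[3]=2
(0, 4): arr[0]=16 > arr[4]=3
(0, 5): arr[0]=16 > arr[5]=5
(0, 7): arr[0]=16 > arr[7]=13
(1, 2): arr[1]=13 > arr[2]=4
(1, 3): arr[1]=13 > arr[3]=2
(1, 4): arr[1]=13 > arr[4]=3
(1, 5): arr[1]=13 > arr[5]=5
(2, 3): arr[2]=4 > arr[3]=2
(2, 4): arr[2]=4 > arr[4]=3
(6, 7): arr[6]=19 > arr[7]=13

Total inversions: 13

The array has 13 inversion(s): (0,1), (0,2), (0,3), (0,4), (0,5), (0,7), (1,2), (1,3), (1,4), (1,5), (2,3), (2,4), (6,7). Each pair (i,j) satisfies i < j and arr[i] > arr[j].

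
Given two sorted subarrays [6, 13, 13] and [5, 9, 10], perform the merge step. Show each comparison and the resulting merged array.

Merging process:

Compare 6 vs 5: take 5 from right. Merged: [5]
Compare 6 vs 9: take 6 from left. Merged: [5, 6]
Compare 13 vs 9: take 9 from right. Merged: [5, 6, 9]
Compare 13 vs 10: take 10 from right. Merged: [5, 6, 9, 10]
Append remaining from left: [13, 13]. Merged: [5, 6, 9, 10, 13, 13]

Final merged array: [5, 6, 9, 10, 13, 13]
Total comparisons: 4

The merged array is [5, 6, 9, 10, 13, 13], requiring 4 comparisons. The merge step runs in O(n) time where n is the total number of elements.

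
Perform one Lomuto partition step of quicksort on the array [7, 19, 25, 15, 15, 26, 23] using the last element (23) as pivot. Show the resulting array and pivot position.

Lomuto partition with pivot = 23:

Initial array: [7, 19, 25, 15, 15, 26, 23]

arr[0]=7 <= 23: swap with position 0, array becomes [7, 19, 25, 15, 15, 26, 23]
arr[1]=19 <= 23: swap with position 1, array becomes [7, 19, 25, 15, 15, 26, 23]
arr[2]=25 > 23: no swap
arr[3]=15 <= 23: swap with position 2, array becomes [7, 19, 15, 25, 15, 26, 23]
arr[4]=15 <= 23: swap with position 3, array becomes [7, 19, 15, 15, 25, 26, 23]
arr[5]=26 > 23: no swap

Place pivot at position 4: [7, 19, 15, 15, 23, 26, 25]
Pivot position: 4

After partitioning with pivot 23, the array becomes [7, 19, 15, 15, 23, 26, 25]. The pivot is placed at index 4. All elements to the left of the pivot are <= 23, and all elements to the right are > 23.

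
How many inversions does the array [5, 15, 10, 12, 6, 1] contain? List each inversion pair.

Finding inversions in [5, 15, 10, 12, 6, 1]:

(0, 5): arr[0]=5 > arr[5]=1
(1, 2): arr[1]=15 > arr[2]=10
(1, 3): arr[1]=15 > arr[3]=12
(1, 4): arr[1]=15 > arr[4]=6
(1, 5): arr[1]=15 > arr[5]=1
(2, 4): arr[2]=10 > arr[4]=6
(2, 5): arr[2]=10 > arr[5]=1
(3, 4): arr[3]=12 > arr[4]=6
(3, 5): arr[3]=12 > arr[5]=1
(4, 5): arr[4]=6 > arr[5]=1

Total inversions: 10

The array has 10 inversion(s): (0,5), (1,2), (1,3), (1,4), (1,5), (2,4), (2,5), (3,4), (3,5), (4,5). Each pair (i,j) satisfies i < j and arr[i] > arr[j].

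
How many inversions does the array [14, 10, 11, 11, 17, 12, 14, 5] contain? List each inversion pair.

Finding inversions in [14, 10, 11, 11, 17, 12, 14, 5]:

(0, 1): arr[0]=14 > arr[1]=10
(0, 2): arr[0]=14 > arr[2]=11
(0, 3): arr[0]=14 > arr[3]=11
(0, 5): arr[0]=14 > arr[5]=12
(0, 7): arr[0]=14 > arr[7]=5
(1, 7): arr[1]=10 > arr[7]=5
(2, 7): arr[2]=11 > arr[7]=5
(3, 7): arr[3]=11 > arr[7]=5
(4, 5): arr[4]=17 > arr[5]=12
(4, 6): arr[4]=17 > arr[6]=14
(4, 7): arr[4]=17 > arr[7]=5
(5, 7): arr[5]=12 > arr[7]=5
(6, 7): arr[6]=14 > arr[7]=5

Total inversions: 13

The array has 13 inversion(s): (0,1), (0,2), (0,3), (0,5), (0,7), (1,7), (2,7), (3,7), (4,5), (4,6), (4,7), (5,7), (6,7). Each pair (i,j) satisfies i < j and arr[i] > arr[j].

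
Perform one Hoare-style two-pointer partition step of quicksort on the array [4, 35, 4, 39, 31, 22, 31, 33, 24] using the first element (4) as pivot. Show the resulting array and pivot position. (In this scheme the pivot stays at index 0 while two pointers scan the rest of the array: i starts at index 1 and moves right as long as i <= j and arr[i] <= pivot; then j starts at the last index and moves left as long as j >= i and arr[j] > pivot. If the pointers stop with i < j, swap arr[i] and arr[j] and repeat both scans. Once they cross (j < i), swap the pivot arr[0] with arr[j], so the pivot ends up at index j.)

Hoare-style two-pointer partition with pivot = 4:

Initial array: [4, 35, 4, 39, 31, 22, 31, 33, 24]

Pointers start at i = 1, j = 8.
i stops at index 1 (arr[1]=35 > 4), j stops at index 2 (arr[2]=4 <= 4): swap arr[1] and arr[2], array becomes [4, 4, 35, 39, 31, 22, 31, 33, 24]
i ends at 2, j ends at 1: the pointers have crossed (j < i), so scanning stops.

Swap pivot arr[0] with arr[1] to place pivot at position 1: [4, 4, 35, 39, 31, 22, 31, 33, 24]
Pivot position: 1

After partitioning with pivot 4, the array becomes [4, 4, 35, 39, 31, 22, 31, 33, 24]. The pivot is placed at index 1. All elements to the left of the pivot are <= 4, and all elements to the right are > 4.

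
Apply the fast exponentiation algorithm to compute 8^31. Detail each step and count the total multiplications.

Computing 8^31 by squaring (build up from 8^1; each line after the first costs one multiplication):

8^1 = 8
8^2 = (8^1)^2 = 8^2 = 64
8^3 = 8 * 8^2 = 8 * 64 = 512
8^6 = (8^3)^2 = 512^2 = 262144
8^7 = 8 * 8^6 = 8 * 262144 = 2097152
8^14 = (8^7)^2 = 2097152^2 = 4398046511104
8^15 = 8 * 8^14 = 8 * 4398046511104 = 35184372088832
8^30 = (8^15)^2 = 35184372088832^2 = 1237940039285380274899124224
8^31 = 8 * 8^30 = 8 * 1237940039285380274899124224 = 9903520314283042199192993792

Result: 9903520314283042199192993792
Multiplications needed: 8 (8 lines after 8^1)

8^31 = 9903520314283042199192993792. Using exponentiation by squaring, this requires 8 multiplications. The key idea: if the exponent is even, square the half-power; if odd, multiply by the base once.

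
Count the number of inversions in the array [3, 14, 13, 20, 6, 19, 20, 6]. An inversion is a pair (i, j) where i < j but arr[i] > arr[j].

Finding inversions in [3, 14, 13, 20, 6, 19, 20, 6]:

(1, 2): arr[1]=14 > arr[2]=13
(1, 4): arr[1]=14 > arr[4]=6
(1, 7): arr[1]=14 > arr[7]=6
(2, 4): arr[2]=13 > arr[4]=6
(2, 7): arr[2]=13 > arr[7]=6
(3, 4): arr[3]=20 > arr[4]=6
(3, 5): arr[3]=20 > arr[5]=19
(3, 7): arr[3]=20 > arr[7]=6
(5, 7): arr[5]=19 > arr[7]=6
(6, 7): arr[6]=20 > arr[7]=6

Total inversions: 10

The array has 10 inversion(s): (1,2), (1,4), (1,7), (2,4), (2,7), (3,4), (3,5), (3,7), (5,7), (6,7). Each pair (i,j) satisfies i < j and arr[i] > arr[j].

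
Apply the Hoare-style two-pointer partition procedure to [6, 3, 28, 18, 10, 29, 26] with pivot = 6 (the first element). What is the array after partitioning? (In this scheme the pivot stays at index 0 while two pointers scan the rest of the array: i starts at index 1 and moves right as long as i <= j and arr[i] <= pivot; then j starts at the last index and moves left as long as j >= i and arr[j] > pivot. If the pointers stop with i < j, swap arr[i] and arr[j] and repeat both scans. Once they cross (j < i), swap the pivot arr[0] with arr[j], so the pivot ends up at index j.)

Hoare-style two-pointer partition with pivot = 6:

Initial array: [6, 3, 28, 18, 10, 29, 26]

Pointers start at i = 1, j = 6.
i ends at 2, j ends at 1: the pointers have crossed (j < i), so scanning stops.

Swap pivot arr[0] with arr[1] to place pivot at position 1: [3, 6, 28, 18, 10, 29, 26]
Pivot position: 1

After partitioning with pivot 6, the array becomes [3, 6, 28, 18, 10, 29, 26]. The pivot is placed at index 1. All elements to the left of the pivot are <= 6, and all elements to the right are > 6.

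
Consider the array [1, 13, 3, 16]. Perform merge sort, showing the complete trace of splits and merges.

Merge sort trace:

Split: [1, 13, 3, 16] -> [1, 13] and [3, 16]
  Split: [1, 13] -> [1] and [13]
  Merge: [1] + [13] -> [1, 13]
  Split: [3, 16] -> [3] and [16]
  Merge: [3] + [16] -> [3, 16]
Merge: [1, 13] + [3, 16] -> [1, 3, 13, 16]

Final sorted array: [1, 3, 13, 16]

The merge sort proceeds by recursively splitting the array and merging sorted halves.
After all merges, the sorted array is [1, 3, 13, 16].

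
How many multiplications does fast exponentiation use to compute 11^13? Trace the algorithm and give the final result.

Computing 11^13 by squaring (build up from 11^1; each line after the first costs one multiplication):

11^1 = 11
11^2 = (11^1)^2 = 11^2 = 121
11^3 = 11 * 11^2 = 11 * 121 = 1331
11^6 = (11^3)^2 = 1331^2 = 1771561
11^12 = (11^6)^2 = 1771561^2 = 3138428376721
11^13 = 11 * 11^12 = 11 * 3138428376721 = 34522712143931

Result: 34522712143931
Multiplications needed: 5 (5 lines after 11^1)

11^13 = 34522712143931. Using exponentiation by squaring, this requires 5 multiplications. The key idea: if the exponent is even, square the half-power; if odd, multiply by the base once.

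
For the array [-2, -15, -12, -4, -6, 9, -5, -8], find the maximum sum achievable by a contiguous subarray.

Using Kadane's algorithm on [-2, -15, -12, -4, -6, 9, -5, -8]:

Scanning through the array:
Position 1 (value -15): max_ending_here = -15, max_so_far = -2
Position 2 (value -12): max_ending_here = -12, max_so_far = -2
Position 3 (value -4): max_ending_here = -4, max_so_far = -2
Position 4 (value -6): max_ending_here = -6, max_so_far = -2
Position 5 (value 9): max_ending_here = 9, max_so_far = 9
Position 6 (value -5): max_ending_here = 4, max_so_far = 9
Position 7 (value -8): max_ending_here = -4, max_so_far = 9

Maximum subarray: [9]
Maximum sum: 9

The maximum subarray is [9] with sum 9. This subarray runs from index 5 to index 5.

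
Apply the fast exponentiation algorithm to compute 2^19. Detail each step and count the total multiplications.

Computing 2^19 by squaring (build up from 2^1; each line after the first costs one multiplication):

2^1 = 2
2^2 = (2^1)^2 = 2^2 = 4
2^4 = (2^2)^2 = 4^2 = 16
2^8 = (2^4)^2 = 16^2 = 256
2^9 = 2 * 2^8 = 2 * 256 = 512
2^18 = (2^9)^2 = 512^2 = 262144
2^19 = 2 * 2^18 = 2 * 262144 = 524288

Result: 524288
Multiplications needed: 6 (6 lines after 2^1)

2^19 = 524288. Using exponentiation by squaring, this requires 6 multiplications. The key idea: if the exponent is even, square the half-power; if odd, multiply by the base once.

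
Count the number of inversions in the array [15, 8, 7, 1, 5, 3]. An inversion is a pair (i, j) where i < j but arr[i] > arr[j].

Finding inversions in [15, 8, 7, 1, 5, 3]:

(0, 1): arr[0]=15 > arr[1]=8
(0, 2): arr[0]=15 > arr[2]=7
(0, 3): arr[0]=15 > arr[3]=1
(0, 4): arr[0]=15 > arr[4]=5
(0, 5): arr[0]=15 > arr[5]=3
(1, 2): arr[1]=8 > arr[2]=7
(1, 3): arr[1]=8 > arr[3]=1
(1, 4): arr[1]=8 > arr[4]=5
(1, 5): arr[1]=8 > arr[5]=3
(2, 3): arr[2]=7 > arr[3]=1
(2, 4): arr[2]=7 > arr[4]=5
(2, 5): arr[2]=7 > arr[5]=3
(4, 5): arr[4]=5 > arr[5]=3

Total inversions: 13

The array has 13 inversion(s): (0,1), (0,2), (0,3), (0,4), (0,5), (1,2), (1,3), (1,4), (1,5), (2,3), (2,4), (2,5), (4,5). Each pair (i,j) satisfies i < j and arr[i] > arr[j].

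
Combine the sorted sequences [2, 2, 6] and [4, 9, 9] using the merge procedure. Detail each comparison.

Merging process:

Compare 2 vs 4: take 2 from left. Merged: [2]
Compare 2 vs 4: take 2 from left. Merged: [2, 2]
Compare 6 vs 4: take 4 from right. Merged: [2, 2, 4]
Compare 6 vs 9: take 6 from left. Merged: [2, 2, 4, 6]
Append remaining from right: [9, 9]. Merged: [2, 2, 4, 6, 9, 9]

Final merged array: [2, 2, 4, 6, 9, 9]
Total comparisons: 4

The merged array is [2, 2, 4, 6, 9, 9], requiring 4 comparisons. The merge step runs in O(n) time where n is the total number of elements.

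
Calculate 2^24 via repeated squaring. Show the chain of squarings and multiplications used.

Computing 2^24 by squaring (build up from 2^1; each line after the first costs one multiplication):

2^1 = 2
2^2 = (2^1)^2 = 2^2 = 4
2^3 = 2 * 2^2 = 2 * 4 = 8
2^6 = (2^3)^2 = 8^2 = 64
2^12 = (2^6)^2 = 64^2 = 4096
2^24 = (2^12)^2 = 4096^2 = 16777216

Result: 16777216
Multiplications needed: 5 (5 lines after 2^1)

2^24 = 16777216. Using exponentiation by squaring, this requires 5 multiplications. The key idea: if the exponent is even, square the half-power; if odd, multiply by the base once.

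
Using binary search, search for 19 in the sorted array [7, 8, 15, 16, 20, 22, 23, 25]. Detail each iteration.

Binary search for 19 in [7, 8, 15, 16, 20, 22, 23, 25]:

lo=0, hi=7, mid=3, arr[mid]=16 -> 16 < 19, search right half
lo=4, hi=7, mid=5, arr[mid]=22 -> 22 > 19, search left half
lo=4, hi=4, mid=4, arr[mid]=20 -> 20 > 19, search left half
lo=4 > hi=3, target 19 not found

Binary search determines that 19 is not in the array after 3 comparisons. The search space was exhausted without finding the target.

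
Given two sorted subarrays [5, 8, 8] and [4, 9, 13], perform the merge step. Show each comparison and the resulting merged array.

Merging process:

Compare 5 vs 4: take 4 from right. Merged: [4]
Compare 5 vs 9: take 5 from left. Merged: [4, 5]
Compare 8 vs 9: take 8 from left. Merged: [4, 5, 8]
Compare 8 vs 9: take 8 from left. Merged: [4, 5, 8, 8]
Append remaining from right: [9, 13]. Merged: [4, 5, 8, 8, 9, 13]

Final merged array: [4, 5, 8, 8, 9, 13]
Total comparisons: 4

The merged array is [4, 5, 8, 8, 9, 13], requiring 4 comparisons. The merge step runs in O(n) time where n is the total number of elements.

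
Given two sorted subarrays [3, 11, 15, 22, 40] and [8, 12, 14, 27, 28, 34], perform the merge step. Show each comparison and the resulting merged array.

Merging process:

Compare 3 vs 8: take 3 from left. Merged: [3]
Compare 11 vs 8: take 8 from right. Merged: [3, 8]
Compare 11 vs 12: take 11 from left. Merged: [3, 8, 11]
Compare 15 vs 12: take 12 from right. Merged: [3, 8, 11, 12]
Compare 15 vs 14: take 14 from right. Merged: [3, 8, 11, 12, 14]
Compare 15 vs 27: take 15 from left. Merged: [3, 8, 11, 12, 14, 15]
Compare 22 vs 27: take 22 from left. Merged: [3, 8, 11, 12, 14, 15, 22]
Compare 40 vs 27: take 27 from right. Merged: [3, 8, 11, 12, 14, 15, 22, 27]
Compare 40 vs 28: take 28 from right. Merged: [3, 8, 11, 12, 14, 15, 22, 27, 28]
Compare 40 vs 34: take 34 from right. Merged: [3, 8, 11, 12, 14, 15, 22, 27, 28, 34]
Append remaining from left: [40]. Merged: [3, 8, 11, 12, 14, 15, 22, 27, 28, 34, 40]

Final merged array: [3, 8, 11, 12, 14, 15, 22, 27, 28, 34, 40]
Total comparisons: 10

The merged array is [3, 8, 11, 12, 14, 15, 22, 27, 28, 34, 40], requiring 10 comparisons. The merge step runs in O(n) time where n is the total number of elements.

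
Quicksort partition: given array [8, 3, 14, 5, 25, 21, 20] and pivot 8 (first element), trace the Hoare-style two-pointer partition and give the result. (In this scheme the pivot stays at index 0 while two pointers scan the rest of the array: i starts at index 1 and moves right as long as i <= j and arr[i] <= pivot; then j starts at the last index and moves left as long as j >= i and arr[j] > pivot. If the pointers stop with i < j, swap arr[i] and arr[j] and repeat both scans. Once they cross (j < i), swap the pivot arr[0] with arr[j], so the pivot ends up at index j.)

Hoare-style two-pointer partition with pivot = 8:

Initial array: [8, 3, 14, 5, 25, 21, 20]

Pointers start at i = 1, j = 6.
i stops at index 2 (arr[2]=14 > 8), j stops at index 3 (arr[3]=5 <= 8): swap arr[2] and arr[3], array becomes [8, 3, 5, 14, 25, 21, 20]
i ends at 3, j ends at 2: the pointers have crossed (j < i), so scanning stops.

Swap pivot arr[0] with arr[2] to place pivot at position 2: [5, 3, 8, 14, 25, 21, 20]
Pivot position: 2

After partitioning with pivot 8, the array becomes [5, 3, 8, 14, 25, 21, 20]. The pivot is placed at index 2. All elements to the left of the pivot are <= 8, and all elements to the right are > 8.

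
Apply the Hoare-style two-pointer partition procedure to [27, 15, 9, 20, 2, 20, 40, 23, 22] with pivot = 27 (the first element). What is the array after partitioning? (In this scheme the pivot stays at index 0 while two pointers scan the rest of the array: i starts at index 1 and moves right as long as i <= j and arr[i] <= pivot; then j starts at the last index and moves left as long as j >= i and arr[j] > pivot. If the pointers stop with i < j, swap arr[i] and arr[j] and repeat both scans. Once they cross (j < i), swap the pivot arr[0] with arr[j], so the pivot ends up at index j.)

Hoare-style two-pointer partition with pivot = 27:

Initial array: [27, 15, 9, 20, 2, 20, 40, 23, 22]

Pointers start at i = 1, j = 8.
i stops at index 6 (arr[6]=40 > 27), j stops at index 8 (arr[8]=22 <= 27): swap arr[6] and arr[8], array becomes [27, 15, 9, 20, 2, 20, 22, 23, 40]
i ends at 8, j ends at 7: the pointers have crossed (j < i), so scanning stops.

Swap pivot arr[0] with arr[7] to place pivot at position 7: [23, 15, 9, 20, 2, 20, 22, 27, 40]
Pivot position: 7

After partitioning with pivot 27, the array becomes [23, 15, 9, 20, 2, 20, 22, 27, 40]. The pivot is placed at index 7. All elements to the left of the pivot are <= 27, and all elements to the right are > 27.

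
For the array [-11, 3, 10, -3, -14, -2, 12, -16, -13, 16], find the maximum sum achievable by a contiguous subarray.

Using Kadane's algorithm on [-11, 3, 10, -3, -14, -2, 12, -16, -13, 16]:

Scanning through the array:
Position 1 (value 3): max_ending_here = 3, max_so_far = 3
Position 2 (value 10): max_ending_here = 13, max_so_far = 13
Position 3 (value -3): max_ending_here = 10, max_so_far = 13
Position 4 (value -14): max_ending_here = -4, max_so_far = 13
Position 5 (value -2): max_ending_here = -2, max_so_far = 13
Position 6 (value 12): max_ending_here = 12, max_so_far = 13
Position 7 (value -16): max_ending_here = -4, max_so_far = 13
Position 8 (value -13): max_ending_here = -13, max_so_far = 13
Position 9 (value 16): max_ending_here = 16, max_so_far = 16

Maximum subarray: [16]
Maximum sum: 16

The maximum subarray is [16] with sum 16. This subarray runs from index 9 to index 9.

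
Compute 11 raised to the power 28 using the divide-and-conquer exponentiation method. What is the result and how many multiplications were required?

Computing 11^28 by squaring (build up from 11^1; each line after the first costs one multiplication):

11^1 = 11
11^2 = (11^1)^2 = 11^2 = 121
11^3 = 11 * 11^2 = 11 * 121 = 1331
11^6 = (11^3)^2 = 1331^2 = 1771561
11^7 = 11 * 11^6 = 11 * 1771561 = 19487171
11^14 = (11^7)^2 = 19487171^2 = 379749833583241
11^28 = (11^14)^2 = 379749833583241^2 = 144209936106499234037676064081

Result: 144209936106499234037676064081
Multiplications needed: 6 (6 lines after 11^1)

11^28 = 144209936106499234037676064081. Using exponentiation by squaring, this requires 6 multiplications. The key idea: if the exponent is even, square the half-power; if odd, multiply by the base once.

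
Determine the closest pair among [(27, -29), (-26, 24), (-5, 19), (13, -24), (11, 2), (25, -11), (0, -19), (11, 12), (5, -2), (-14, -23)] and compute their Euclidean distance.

Computing all pairwise distances among 10 points:

d((27, -29), (-26, 24)) = 74.9533
d((27, -29), (-5, 19)) = 57.6888
d((27, -29), (13, -24)) = 14.8661
d((27, -29), (11, 2)) = 34.8855
d((27, -29), (25, -11)) = 18.1108
d((27, -29), (0, -19)) = 28.7924
d((27, -29), (11, 12)) = 44.0114
d((27, -29), (5, -2)) = 34.8281
d((27, -29), (-14, -23)) = 41.4367
d((-26, 24), (-5, 19)) = 21.587
d((-26, 24), (13, -24)) = 61.8466
d((-26, 24), (11, 2)) = 43.0465
d((-26, 24), (25, -11)) = 61.8547
d((-26, 24), (0, -19)) = 50.2494
d((-26, 24), (11, 12)) = 38.8973
d((-26, 24), (5, -2)) = 40.4599
d((-26, 24), (-14, -23)) = 48.5077
d((-5, 19), (13, -24)) = 46.6154
d((-5, 19), (11, 2)) = 23.3452
d((-5, 19), (25, -11)) = 42.4264
d((-5, 19), (0, -19)) = 38.3275
d((-5, 19), (11, 12)) = 17.4642
d((-5, 19), (5, -2)) = 23.2594
d((-5, 19), (-14, -23)) = 42.9535
d((13, -24), (11, 2)) = 26.0768
d((13, -24), (25, -11)) = 17.6918
d((13, -24), (0, -19)) = 13.9284
d((13, -24), (11, 12)) = 36.0555
d((13, -24), (5, -2)) = 23.4094
d((13, -24), (-14, -23)) = 27.0185
d((11, 2), (25, -11)) = 19.105
d((11, 2), (0, -19)) = 23.7065
d((11, 2), (11, 12)) = 10.0
d((11, 2), (5, -2)) = 7.2111 <-- minimum
d((11, 2), (-14, -23)) = 35.3553
d((25, -11), (0, -19)) = 26.2488
d((25, -11), (11, 12)) = 26.9258
d((25, -11), (5, -2)) = 21.9317
d((25, -11), (-14, -23)) = 40.8044
d((0, -19), (11, 12)) = 32.8938
d((0, -19), (5, -2)) = 17.72
d((0, -19), (-14, -23)) = 14.5602
d((11, 12), (5, -2)) = 15.2315
d((11, 12), (-14, -23)) = 43.0116
d((5, -2), (-14, -23)) = 28.3196

Closest pair: (11, 2) and (5, -2) with distance 7.2111

The closest pair is (11, 2) and (5, -2) with Euclidean distance 7.2111. For 10 points, brute-force pairwise comparison is shown above. For large n, the divide-and-conquer algorithm (sort by x, recurse on halves, check the dividing strip) achieves O(n log n).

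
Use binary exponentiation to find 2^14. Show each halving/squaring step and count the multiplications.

Computing 2^14 by squaring (build up from 2^1; each line after the first costs one multiplication):

2^1 = 2
2^2 = (2^1)^2 = 2^2 = 4
2^3 = 2 * 2^2 = 2 * 4 = 8
2^6 = (2^3)^2 = 8^2 = 64
2^7 = 2 * 2^6 = 2 * 64 = 128
2^14 = (2^7)^2 = 128^2 = 16384

Result: 16384
Multiplications needed: 5 (5 lines after 2^1)

2^14 = 16384. Using exponentiation by squaring, this requires 5 multiplications. The key idea: if the exponent is even, square the half-power; if odd, multiply by the base once.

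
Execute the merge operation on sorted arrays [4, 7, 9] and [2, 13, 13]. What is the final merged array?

Merging process:

Compare 4 vs 2: take 2 from right. Merged: [2]
Compare 4 vs 13: take 4 from left. Merged: [2, 4]
Compare 7 vs 13: take 7 from left. Merged: [2, 4, 7]
Compare 9 vs 13: take 9 from left. Merged: [2, 4, 7, 9]
Append remaining from right: [13, 13]. Merged: [2, 4, 7, 9, 13, 13]

Final merged array: [2, 4, 7, 9, 13, 13]
Total comparisons: 4

The merged array is [2, 4, 7, 9, 13, 13], requiring 4 comparisons. The merge step runs in O(n) time where n is the total number of elements.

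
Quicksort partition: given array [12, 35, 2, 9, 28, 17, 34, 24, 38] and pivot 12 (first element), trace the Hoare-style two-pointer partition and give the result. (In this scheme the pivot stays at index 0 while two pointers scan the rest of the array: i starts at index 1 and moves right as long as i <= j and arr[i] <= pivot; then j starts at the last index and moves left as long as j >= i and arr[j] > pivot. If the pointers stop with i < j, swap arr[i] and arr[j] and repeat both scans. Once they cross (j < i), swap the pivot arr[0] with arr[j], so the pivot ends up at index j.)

Hoare-style two-pointer partition with pivot = 12:

Initial array: [12, 35, 2, 9, 28, 17, 34, 24, 38]

Pointers start at i = 1, j = 8.
i stops at index 1 (arr[1]=35 > 12), j stops at index 3 (arr[3]=9 <= 12): swap arr[1] and arr[3], array becomes [12, 9, 2, 35, 28, 17, 34, 24, 38]
i ends at 3, j ends at 2: the pointers have crossed (j < i), so scanning stops.

Swap pivot arr[0] with arr[2] to place pivot at position 2: [2, 9, 12, 35, 28, 17, 34, 24, 38]
Pivot position: 2

After partitioning with pivot 12, the array becomes [2, 9, 12, 35, 28, 17, 34, 24, 38]. The pivot is placed at index 2. All elements to the left of the pivot are <= 12, and all elements to the right are > 12.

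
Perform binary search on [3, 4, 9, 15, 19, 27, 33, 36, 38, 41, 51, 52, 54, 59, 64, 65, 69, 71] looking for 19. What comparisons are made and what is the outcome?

Binary search for 19 in [3, 4, 9, 15, 19, 27, 33, 36, 38, 41, 51, 52, 54, 59, 64, 65, 69, 71]:

lo=0, hi=17, mid=8, arr[mid]=38 -> 38 > 19, search left half
lo=0, hi=7, mid=3, arr[mid]=15 -> 15 < 19, search right half
lo=4, hi=7, mid=5, arr[mid]=27 -> 27 > 19, search left half
lo=4, hi=4, mid=4, arr[mid]=19 -> Found target at index 4!

Binary search finds 19 at index 4 after 4 comparisons. The search repeatedly halves the search space by comparing with the middle element.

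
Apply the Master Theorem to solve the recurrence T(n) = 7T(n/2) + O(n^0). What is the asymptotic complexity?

Master Theorem for T(n) = 7T(n/2) + O(n^0):

a = 7, b = 2, c = 0
log_b(a) = log_2(7) = 2.8074

Case 1: c = 0 < log_2(7) = 2.8074
T(n) = O(n^(log_2 7))

For T(n) = 7T(n/2) + O(n^0): log_2(7) = 2.8074. This is Case 1 of the Master Theorem (c < log_b(a), work dominated by leaves), giving O(n^(log_2 7)).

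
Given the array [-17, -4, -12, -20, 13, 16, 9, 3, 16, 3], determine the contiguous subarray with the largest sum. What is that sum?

Using Kadane's algorithm on [-17, -4, -12, -20, 13, 16, 9, 3, 16, 3]:

Scanning through the array:
Position 1 (value -4): max_ending_here = -4, max_so_far = -4
Position 2 (value -12): max_ending_here = -12, max_so_far = -4
Position 3 (value -20): max_ending_here = -20, max_so_far = -4
Position 4 (value 13): max_ending_here = 13, max_so_far = 13
Position 5 (value 16): max_ending_here = 29, max_so_far = 29
Position 6 (value 9): max_ending_here = 38, max_so_far = 38
Position 7 (value 3): max_ending_here = 41, max_so_far = 41
Position 8 (value 16): max_ending_here = 57, max_so_far = 57
Position 9 (value 3): max_ending_here = 60, max_so_far = 60

Maximum subarray: [13, 16, 9, 3, 16, 3]
Maximum sum: 60

The maximum subarray is [13, 16, 9, 3, 16, 3] with sum 60. This subarray runs from index 4 to index 9.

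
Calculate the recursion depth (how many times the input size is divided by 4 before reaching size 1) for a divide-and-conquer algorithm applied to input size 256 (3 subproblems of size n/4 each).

For divide and conquer with division factor 4:

Problem sizes at each level:
Level 0: 256
Level 1: 64
Level 2: 16
Level 3: 4
Level 4: 1

The root is level 0 and the size-1 base case is level 4 (the tree spans levels 0 through 4, i.e. 5 levels counting the root), so the depth is the number of divisions: log_4(256) = 4

The recursion tree depth is log_4(256) = 4. At each level, the problem size is divided by 4, so it takes 4 divisions to reduce to a base case of size 1. The algorithm makes 3 recursive calls at each level.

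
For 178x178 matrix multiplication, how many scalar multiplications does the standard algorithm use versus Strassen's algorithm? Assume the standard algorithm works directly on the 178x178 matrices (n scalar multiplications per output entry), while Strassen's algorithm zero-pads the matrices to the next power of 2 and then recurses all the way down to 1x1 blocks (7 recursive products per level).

Matrix multiplication for 178x178 matrices:

Strassen's algorithm requires power-of-2 dimensions. Pad 178x178 to 256x256 (next power of 2).

Standard algorithm: 178^3 = 5639752 multiplications
Strassen's algorithm: 7^(log2(256)) = 7^8 = 5764801 multiplications
Difference: 5639752 - 5764801 = -125049 (Strassen uses MORE here due to padding overhead — for small or just-over-power-of-2 n, padding can outweigh the per-level savings)

Standard: 5639752 multiplications (178^3). Strassen: 5764801 multiplications (7^8, after padding to 256x256). Strassen reduces 8 recursive multiplications to 7 at each level.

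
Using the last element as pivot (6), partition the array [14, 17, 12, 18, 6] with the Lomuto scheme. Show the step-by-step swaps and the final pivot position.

Lomuto partition with pivot = 6:

Initial array: [14, 17, 12, 18, 6]

arr[0]=14 > 6: no swap
arr[1]=17 > 6: no swap
arr[2]=12 > 6: no swap
arr[3]=18 > 6: no swap

Place pivot at position 0: [6, 17, 12, 18, 14]
Pivot position: 0

After partitioning with pivot 6, the array becomes [6, 17, 12, 18, 14]. The pivot is placed at index 0. All elements to the left of the pivot are <= 6, and all elements to the right are > 6.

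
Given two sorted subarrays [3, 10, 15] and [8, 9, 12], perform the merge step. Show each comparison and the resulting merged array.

Merging process:

Compare 3 vs 8: take 3 from left. Merged: [3]
Compare 10 vs 8: take 8 from right. Merged: [3, 8]
Compare 10 vs 9: take 9 from right. Merged: [3, 8, 9]
Compare 10 vs 12: take 10 from left. Merged: [3, 8, 9, 10]
Compare 15 vs 12: take 12 from right. Merged: [3, 8, 9, 10, 12]
Append remaining from left: [15]. Merged: [3, 8, 9, 10, 12, 15]

Final merged array: [3, 8, 9, 10, 12, 15]
Total comparisons: 5

The merged array is [3, 8, 9, 10, 12, 15], requiring 5 comparisons. The merge step runs in O(n) time where n is the total number of elements.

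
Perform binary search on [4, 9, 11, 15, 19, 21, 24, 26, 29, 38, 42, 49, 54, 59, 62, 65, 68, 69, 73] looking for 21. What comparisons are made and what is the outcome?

Binary search for 21 in [4, 9, 11, 15, 19, 21, 24, 26, 29, 38, 42, 49, 54, 59, 62, 65, 68, 69, 73]:

lo=0, hi=18, mid=9, arr[mid]=38 -> 38 > 21, search left half
lo=0, hi=8, mid=4, arr[mid]=19 -> 19 < 21, search right half
lo=5, hi=8, mid=6, arr[mid]=24 -> 24 > 21, search left half
lo=5, hi=5, mid=5, arr[mid]=21 -> Found target at index 5!

Binary search finds 21 at index 5 after 4 comparisons. The search repeatedly halves the search space by comparing with the middle element.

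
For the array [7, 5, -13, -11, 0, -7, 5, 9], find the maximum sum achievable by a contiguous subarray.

Using Kadane's algorithm on [7, 5, -13, -11, 0, -7, 5, 9]:

Scanning through the array:
Position 1 (value 5): max_ending_here = 12, max_so_far = 12
Position 2 (value -13): max_ending_here = -1, max_so_far = 12
Position 3 (value -11): max_ending_here = -11, max_so_far = 12
Position 4 (value 0): max_ending_here = 0, max_so_far = 12
Position 5 (value -7): max_ending_here = -7, max_so_far = 12
Position 6 (value 5): max_ending_here = 5, max_so_far = 12
Position 7 (value 9): max_ending_here = 14, max_so_far = 14

Maximum subarray: [5, 9]
Maximum sum: 14

The maximum subarray is [5, 9] with sum 14. This subarray runs from index 6 to index 7.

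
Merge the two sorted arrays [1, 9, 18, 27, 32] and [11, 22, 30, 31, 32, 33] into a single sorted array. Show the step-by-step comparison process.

Merging process:

Compare 1 vs 11: take 1 from left. Merged: [1]
Compare 9 vs 11: take 9 from left. Merged: [1, 9]
Compare 18 vs 11: take 11 from right. Merged: [1, 9, 11]
Compare 18 vs 22: take 18 from left. Merged: [1, 9, 11, 18]
Compare 27 vs 22: take 22 from right. Merged: [1, 9, 11, 18, 22]
Compare 27 vs 30: take 27 from left. Merged: [1, 9, 11, 18, 22, 27]
Compare 32 vs 30: take 30 from right. Merged: [1, 9, 11, 18, 22, 27, 30]
Compare 32 vs 31: take 31 from right. Merged: [1, 9, 11, 18, 22, 27, 30, 31]
Compare 32 vs 32: take 32 from left. Merged: [1, 9, 11, 18, 22, 27, 30, 31, 32]
Append remaining from right: [32, 33]. Merged: [1, 9, 11, 18, 22, 27, 30, 31, 32, 32, 33]

Final merged array: [1, 9, 11, 18, 22, 27, 30, 31, 32, 32, 33]
Total comparisons: 9

The merged array is [1, 9, 11, 18, 22, 27, 30, 31, 32, 32, 33], requiring 9 comparisons. The merge step runs in O(n) time where n is the total number of elements.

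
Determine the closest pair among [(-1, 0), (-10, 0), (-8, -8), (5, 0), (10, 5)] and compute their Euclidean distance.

Computing all pairwise distances among 5 points:

d((-1, 0), (-10, 0)) = 9.0
d((-1, 0), (-8, -8)) = 10.6301
d((-1, 0), (5, 0)) = 6.0 <-- minimum
d((-1, 0), (10, 5)) = 12.083
d((-10, 0), (-8, -8)) = 8.2462
d((-10, 0), (5, 0)) = 15.0
d((-10, 0), (10, 5)) = 20.6155
d((-8, -8), (5, 0)) = 15.2643
d((-8, -8), (10, 5)) = 22.2036
d((5, 0), (10, 5)) = 7.0711

Closest pair: (-1, 0) and (5, 0) with distance 6.0

The closest pair is (-1, 0) and (5, 0) with Euclidean distance 6.0. For 5 points, brute-force pairwise comparison is shown above. For large n, the divide-and-conquer algorithm (sort by x, recurse on halves, check the dividing strip) achieves O(n log n).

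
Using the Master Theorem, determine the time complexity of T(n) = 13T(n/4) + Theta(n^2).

Master Theorem for T(n) = 13T(n/4) + O(n^2):

a = 13, b = 4, c = 2
log_b(a) = log_4(13) = 1.8502

Case 3: c = 2 > log_4(13) = 1.8502
T(n) = O(n^2) = O(n^2)

For T(n) = 13T(n/4) + O(n^2): log_4(13) = 1.8502. This is Case 3 of the Master Theorem (c > log_b(a), work dominated by root), giving O(n^2).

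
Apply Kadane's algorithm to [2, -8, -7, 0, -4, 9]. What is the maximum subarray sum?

Using Kadane's algorithm on [2, -8, -7, 0, -4, 9]:

Scanning through the array:
Position 1 (value -8): max_ending_here = -6, max_so_far = 2
Position 2 (value -7): max_ending_here = -7, max_so_far = 2
Position 3 (value 0): max_ending_here = 0, max_so_far = 2
Position 4 (value -4): max_ending_here = -4, max_so_far = 2
Position 5 (value 9): max_ending_here = 9, max_so_far = 9

Maximum subarray: [9]
Maximum sum: 9

The maximum subarray is [9] with sum 9. This subarray runs from index 5 to index 5.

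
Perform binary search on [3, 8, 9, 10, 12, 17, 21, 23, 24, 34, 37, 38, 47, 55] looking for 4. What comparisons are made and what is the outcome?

Binary search for 4 in [3, 8, 9, 10, 12, 17, 21, 23, 24, 34, 37, 38, 47, 55]:

lo=0, hi=13, mid=6, arr[mid]=21 -> 21 > 4, search left half
lo=0, hi=5, mid=2, arr[mid]=9 -> 9 > 4, search left half
lo=0, hi=1, mid=0, arr[mid]=3 -> 3 < 4, search right half
lo=1, hi=1, mid=1, arr[mid]=8 -> 8 > 4, search left half
lo=1 > hi=0, target 4 not found

Binary search determines that 4 is not in the array after 4 comparisons. The search space was exhausted without finding the target.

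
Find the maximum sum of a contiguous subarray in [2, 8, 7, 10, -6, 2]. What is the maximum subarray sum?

Using Kadane's algorithm on [2, 8, 7, 10, -6, 2]:

Scanning through the array:
Position 1 (value 8): max_ending_here = 10, max_so_far = 10
Position 2 (value 7): max_ending_here = 17, max_so_far = 17
Position 3 (value 10): max_ending_here = 27, max_so_far = 27
Position 4 (value -6): max_ending_here = 21, max_so_far = 27
Position 5 (value 2): max_ending_here = 23, max_so_far = 27

Maximum subarray: [2, 8, 7, 10]
Maximum sum: 27

The maximum subarray is [2, 8, 7, 10] with sum 27. This subarray runs from index 0 to index 3.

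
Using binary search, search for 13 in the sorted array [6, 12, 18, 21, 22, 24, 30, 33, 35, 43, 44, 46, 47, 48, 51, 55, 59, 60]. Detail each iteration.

Binary search for 13 in [6, 12, 18, 21, 22, 24, 30, 33, 35, 43, 44, 46, 47, 48, 51, 55, 59, 60]:

lo=0, hi=17, mid=8, arr[mid]=35 -> 35 > 13, search left half
lo=0, hi=7, mid=3, arr[mid]=21 -> 21 > 13, search left half
lo=0, hi=2, mid=1, arr[mid]=12 -> 12 < 13, search right half
lo=2, hi=2, mid=2, arr[mid]=18 -> 18 > 13, search left half
lo=2 > hi=1, target 13 not found

Binary search determines that 13 is not in the array after 4 comparisons. The search space was exhausted without finding the target.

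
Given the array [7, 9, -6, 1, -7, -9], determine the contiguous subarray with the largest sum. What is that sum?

Using Kadane's algorithm on [7, 9, -6, 1, -7, -9]:

Scanning through the array:
Position 1 (value 9): max_ending_here = 16, max_so_far = 16
Position 2 (value -6): max_ending_here = 10, max_so_far = 16
Position 3 (value 1): max_ending_here = 11, max_so_far = 16
Position 4 (value -7): max_ending_here = 4, max_so_far = 16
Position 5 (value -9): max_ending_here = -5, max_so_far = 16

Maximum subarray: [7, 9]
Maximum sum: 16

The maximum subarray is [7, 9] with sum 16. This subarray runs from index 0 to index 1.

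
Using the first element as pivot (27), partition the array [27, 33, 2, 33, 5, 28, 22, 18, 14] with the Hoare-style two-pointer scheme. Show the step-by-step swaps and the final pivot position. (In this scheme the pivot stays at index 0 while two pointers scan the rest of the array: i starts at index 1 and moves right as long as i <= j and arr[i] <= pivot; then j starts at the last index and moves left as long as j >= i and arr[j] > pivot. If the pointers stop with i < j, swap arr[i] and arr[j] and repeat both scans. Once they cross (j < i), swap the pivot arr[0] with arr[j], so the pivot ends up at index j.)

Hoare-style two-pointer partition with pivot = 27:

Initial array: [27, 33, 2, 33, 5, 28, 22, 18, 14]

Pointers start at i = 1, j = 8.
i stops at index 1 (arr[1]=33 > 27), j stops at index 8 (arr[8]=14 <= 27): swap arr[1] and arr[8], array becomes [27, 14, 2, 33, 5, 28, 22, 18, 33]
i stops at index 3 (arr[3]=33 > 27), j stops at index 7 (arr[7]=18 <= 27): swap arr[3] and arr[7], array becomes [27, 14, 2, 18, 5, 28, 22, 33, 33]
i stops at index 5 (arr[5]=28 > 27), j stops at index 6 (arr[6]=22 <= 27): swap arr[5] and arr[6], array becomes [27, 14, 2, 18, 5, 22, 28, 33, 33]
i ends at 6, j ends at 5: the pointers have crossed (j < i), so scanning stops.

Swap pivot arr[0] with arr[5] to place pivot at position 5: [22, 14, 2, 18, 5, 27, 28, 33, 33]
Pivot position: 5

After partitioning with pivot 27, the array becomes [22, 14, 2, 18, 5, 27, 28, 33, 33]. The pivot is placed at index 5. All elements to the left of the pivot are <= 27, and all elements to the right are > 27.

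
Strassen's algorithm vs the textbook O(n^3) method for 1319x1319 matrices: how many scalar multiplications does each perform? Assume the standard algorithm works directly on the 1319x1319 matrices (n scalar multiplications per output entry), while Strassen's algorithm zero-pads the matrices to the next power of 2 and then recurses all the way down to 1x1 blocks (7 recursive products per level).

Matrix multiplication for 1319x1319 matrices:

Strassen's algorithm requires power-of-2 dimensions. Pad 1319x1319 to 2048x2048 (next power of 2).

Standard algorithm: 1319^3 = 2294744759 multiplications
Strassen's algorithm: 7^(log2(2048)) = 7^11 = 1977326743 multiplications
Savings: 2294744759 - 1977326743 = 317418016 multiplications

Standard: 2294744759 multiplications (1319^3). Strassen: 1977326743 multiplications (7^11, after padding to 2048x2048). Strassen reduces 8 recursive multiplications to 7 at each level.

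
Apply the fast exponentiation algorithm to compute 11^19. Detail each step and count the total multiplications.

Computing 11^19 by squaring (build up from 11^1; each line after the first costs one multiplication):

11^1 = 11
11^2 = (11^1)^2 = 11^2 = 121
11^4 = (11^2)^2 = 121^2 = 14641
11^8 = (11^4)^2 = 14641^2 = 214358881
11^9 = 11 * 11^8 = 11 * 214358881 = 2357947691
11^18 = (11^9)^2 = 2357947691^2 = 5559917313492231481
11^19 = 11 * 11^18 = 11 * 5559917313492231481 = 61159090448414546291

Result: 61159090448414546291
Multiplications needed: 6 (6 lines after 11^1)

11^19 = 61159090448414546291. Using exponentiation by squaring, this requires 6 multiplications. The key idea: if the exponent is even, square the half-power; if odd, multiply by the base once.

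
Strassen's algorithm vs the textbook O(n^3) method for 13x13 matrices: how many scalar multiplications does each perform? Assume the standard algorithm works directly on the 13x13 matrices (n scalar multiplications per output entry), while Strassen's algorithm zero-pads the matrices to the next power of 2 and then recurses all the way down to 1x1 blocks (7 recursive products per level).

Matrix multiplication for 13x13 matrices:

Strassen's algorithm requires power-of-2 dimensions. Pad 13x13 to 16x16 (next power of 2).

Standard algorithm: 13^3 = 2197 multiplications
Strassen's algorithm: 7^(log2(16)) = 7^4 = 2401 multiplications
Difference: 2197 - 2401 = -204 (Strassen uses MORE here due to padding overhead — for small or just-over-power-of-2 n, padding can outweigh the per-level savings)

Standard: 2197 multiplications (13^3). Strassen: 2401 multiplications (7^4, after padding to 16x16). Strassen reduces 8 recursive multiplications to 7 at each level.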